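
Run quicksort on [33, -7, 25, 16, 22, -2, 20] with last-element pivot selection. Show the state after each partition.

Partition 1: pivot=20 at index 3 -> [-7, 16, -2, 20, 22, 25, 33]
Partition 2: pivot=-2 at index 1 -> [-7, -2, 16, 20, 22, 25, 33]
Partition 3: pivot=33 at index 6 -> [-7, -2, 16, 20, 22, 25, 33]
Partition 4: pivot=25 at index 5 -> [-7, -2, 16, 20, 22, 25, 33]


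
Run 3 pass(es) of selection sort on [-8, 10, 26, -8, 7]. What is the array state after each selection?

Pass 1: Select minimum -8 at index 0, swap -> [-8, 10, 26, -8, 7]
Pass 2: Select minimum -8 at index 3, swap -> [-8, -8, 26, 10, 7]
Pass 3: Select minimum 7 at index 4, swap -> [-8, -8, 7, 10, 26]


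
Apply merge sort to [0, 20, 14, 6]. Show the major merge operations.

Divide and conquer:
  Merge [0] + [20] -> [0, 20]
  Merge [14] + [6] -> [6, 14]
  Merge [0, 20] + [6, 14] -> [0, 6, 14, 20]


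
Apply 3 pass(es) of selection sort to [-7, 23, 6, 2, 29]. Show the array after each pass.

Pass 1: Select minimum -7 at index 0, swap -> [-7, 23, 6, 2, 29]
Pass 2: Select minimum 2 at index 3, swap -> [-7, 2, 6, 23, 29]
Pass 3: Select minimum 6 at index 2, swap -> [-7, 2, 6, 23, 29]


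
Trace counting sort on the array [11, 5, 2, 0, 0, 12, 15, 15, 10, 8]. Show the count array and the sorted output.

Count array: [2, 0, 1, 0, 0, 1, 0, 0, 1, 0, 1, 1, 1, 0, 0, 2]
(count[i] = number of elements equal to i)
Cumulative count: [2, 2, 3, 3, 3, 4, 4, 4, 5, 5, 6, 7, 8, 8, 8, 10]
Sorted: [0, 0, 2, 5, 8, 10, 11, 12, 15, 15]


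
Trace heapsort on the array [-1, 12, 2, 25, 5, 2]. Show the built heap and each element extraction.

Build heap: [25, 12, 2, -1, 5, 2]
Extract 25: [12, 5, 2, -1, 2, 25]
Extract 12: [5, 2, 2, -1, 12, 25]
Extract 5: [2, -1, 2, 5, 12, 25]
Extract 2: [2, -1, 2, 5, 12, 25]
Extract 2: [-1, 2, 2, 5, 12, 25]


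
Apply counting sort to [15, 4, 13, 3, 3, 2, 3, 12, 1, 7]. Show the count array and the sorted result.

Count array: [0, 1, 1, 3, 1, 0, 0, 1, 0, 0, 0, 0, 1, 1, 0, 1]
(count[i] = number of elements equal to i)
Cumulative count: [0, 1, 2, 5, 6, 6, 6, 7, 7, 7, 7, 7, 8, 9, 9, 10]
Sorted: [1, 2, 3, 3, 3, 4, 7, 12, 13, 15]


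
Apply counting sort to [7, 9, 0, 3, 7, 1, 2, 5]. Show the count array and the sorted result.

Count array: [1, 1, 1, 1, 0, 1, 0, 2, 0, 1]
(count[i] = number of elements equal to i)
Cumulative count: [1, 2, 3, 4, 4, 5, 5, 7, 7, 8]
Sorted: [0, 1, 2, 3, 5, 7, 7, 9]


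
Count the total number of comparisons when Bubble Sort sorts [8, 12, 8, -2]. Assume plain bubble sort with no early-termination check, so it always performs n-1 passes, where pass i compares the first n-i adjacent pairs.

Pass 1: compare adjacent pairs (0,1)..(2,3) = 3 comparison(s), 2 swap(s) -> [8, 8, -2, 12]
Pass 2: compare adjacent pairs (0,1)..(1,2) = 2 comparison(s), 1 swap(s) -> [8, -2, 8, 12]
Pass 3: compare adjacent pairs (0,1)..(0,1) = 1 comparison(s), 1 swap(s) -> [-2, 8, 8, 12]
Total comparisons: 3 + 2 + 1 = 6


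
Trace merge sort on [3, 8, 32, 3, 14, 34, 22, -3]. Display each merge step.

Divide and conquer:
  Merge [3] + [8] -> [3, 8]
  Merge [32] + [3] -> [3, 32]
  Merge [3, 8] + [3, 32] -> [3, 3, 8, 32]
  Merge [14] + [34] -> [14, 34]
  Merge [22] + [-3] -> [-3, 22]
  Merge [14, 34] + [-3, 22] -> [-3, 14, 22, 34]
  Merge [3, 3, 8, 32] + [-3, 14, 22, 34] -> [-3, 3, 3, 8, 14, 22, 32, 34]


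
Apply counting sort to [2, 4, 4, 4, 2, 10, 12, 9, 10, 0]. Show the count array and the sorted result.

Count array: [1, 0, 2, 0, 3, 0, 0, 0, 0, 1, 2, 0, 1]
(count[i] = number of elements equal to i)
Cumulative count: [1, 1, 3, 3, 6, 6, 6, 6, 6, 7, 9, 9, 10]
Sorted: [0, 2, 2, 4, 4, 4, 9, 10, 10, 12]


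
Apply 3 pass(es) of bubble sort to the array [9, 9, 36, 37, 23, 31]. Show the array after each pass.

After pass 1: [9, 9, 36, 23, 31, 37] (2 swaps)
After pass 2: [9, 9, 23, 31, 36, 37] (2 swaps)
After pass 3: [9, 9, 23, 31, 36, 37] (0 swaps)
Total swaps: 4


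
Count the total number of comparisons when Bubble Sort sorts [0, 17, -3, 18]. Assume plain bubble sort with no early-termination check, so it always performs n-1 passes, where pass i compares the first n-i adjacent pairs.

Pass 1: compare adjacent pairs (0,1)..(2,3) = 3 comparison(s), 1 swap(s) -> [0, -3, 17, 18]
Pass 2: compare adjacent pairs (0,1)..(1,2) = 2 comparison(s), 1 swap(s) -> [-3, 0, 17, 18]
Pass 3: compare adjacent pairs (0,1)..(0,1) = 1 comparison(s), 0 swap(s) -> [-3, 0, 17, 18]
Total comparisons: 3 + 2 + 1 = 6


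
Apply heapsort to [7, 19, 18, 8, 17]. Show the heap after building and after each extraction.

Build heap: [19, 17, 18, 8, 7]
Extract 19: [18, 17, 7, 8, 19]
Extract 18: [17, 8, 7, 18, 19]
Extract 17: [8, 7, 17, 18, 19]
Extract 8: [7, 8, 17, 18, 19]


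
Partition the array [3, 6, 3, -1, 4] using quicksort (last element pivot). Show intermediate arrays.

Partition 1: pivot=4 at index 3 -> [3, 3, -1, 4, 6]
Partition 2: pivot=-1 at index 0 -> [-1, 3, 3, 4, 6]
Partition 3: pivot=3 at index 2 -> [-1, 3, 3, 4, 6]


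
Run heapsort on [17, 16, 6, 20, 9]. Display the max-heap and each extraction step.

Build heap: [20, 17, 6, 16, 9]
Extract 20: [17, 16, 6, 9, 20]
Extract 17: [16, 9, 6, 17, 20]
Extract 16: [9, 6, 16, 17, 20]
Extract 9: [6, 9, 16, 17, 20]


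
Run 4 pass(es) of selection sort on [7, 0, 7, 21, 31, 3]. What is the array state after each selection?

Pass 1: Select minimum 0 at index 1, swap -> [0, 7, 7, 21, 31, 3]
Pass 2: Select minimum 3 at index 5, swap -> [0, 3, 7, 21, 31, 7]
Pass 3: Select minimum 7 at index 2, swap -> [0, 3, 7, 21, 31, 7]
Pass 4: Select minimum 7 at index 5, swap -> [0, 3, 7, 7, 31, 21]


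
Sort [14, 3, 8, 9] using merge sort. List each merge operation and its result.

Divide and conquer:
  Merge [14] + [3] -> [3, 14]
  Merge [8] + [9] -> [8, 9]
  Merge [3, 14] + [8, 9] -> [3, 8, 9, 14]


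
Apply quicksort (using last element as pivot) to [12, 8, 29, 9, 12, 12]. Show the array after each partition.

Partition 1: pivot=12 at index 4 -> [12, 8, 9, 12, 12, 29]
Partition 2: pivot=12 at index 3 -> [12, 8, 9, 12, 12, 29]
Partition 3: pivot=9 at index 1 -> [8, 9, 12, 12, 12, 29]


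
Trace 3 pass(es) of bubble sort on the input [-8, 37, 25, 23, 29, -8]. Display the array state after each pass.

After pass 1: [-8, 25, 23, 29, -8, 37] (4 swaps)
After pass 2: [-8, 23, 25, -8, 29, 37] (2 swaps)
After pass 3: [-8, 23, -8, 25, 29, 37] (1 swaps)
Total swaps: 7


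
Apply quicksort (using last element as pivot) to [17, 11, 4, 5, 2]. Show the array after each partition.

Partition 1: pivot=2 at index 0 -> [2, 11, 4, 5, 17]
Partition 2: pivot=17 at index 4 -> [2, 11, 4, 5, 17]
Partition 3: pivot=5 at index 2 -> [2, 4, 5, 11, 17]


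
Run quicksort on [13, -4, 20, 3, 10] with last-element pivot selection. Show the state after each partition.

Partition 1: pivot=10 at index 2 -> [-4, 3, 10, 13, 20]
Partition 2: pivot=3 at index 1 -> [-4, 3, 10, 13, 20]
Partition 3: pivot=20 at index 4 -> [-4, 3, 10, 13, 20]


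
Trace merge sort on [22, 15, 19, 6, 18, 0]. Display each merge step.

Divide and conquer:
  Merge [15] + [19] -> [15, 19]
  Merge [22] + [15, 19] -> [15, 19, 22]
  Merge [18] + [0] -> [0, 18]
  Merge [6] + [0, 18] -> [0, 6, 18]
  Merge [15, 19, 22] + [0, 6, 18] -> [0, 6, 15, 18, 19, 22]


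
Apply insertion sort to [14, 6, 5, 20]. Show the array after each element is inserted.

First element 14 is already 'sorted'
Insert 6: shifted 1 elements -> [6, 14, 5, 20]
Insert 5: shifted 2 elements -> [5, 6, 14, 20]
Insert 20: shifted 0 elements -> [5, 6, 14, 20]


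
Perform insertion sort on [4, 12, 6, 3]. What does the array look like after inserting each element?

First element 4 is already 'sorted'
Insert 12: shifted 0 elements -> [4, 12, 6, 3]
Insert 6: shifted 1 elements -> [4, 6, 12, 3]
Insert 3: shifted 3 elements -> [3, 4, 6, 12]


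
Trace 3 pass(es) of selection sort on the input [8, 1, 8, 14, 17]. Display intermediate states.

Pass 1: Select minimum 1 at index 1, swap -> [1, 8, 8, 14, 17]
Pass 2: Select minimum 8 at index 1, swap -> [1, 8, 8, 14, 17]
Pass 3: Select minimum 8 at index 2, swap -> [1, 8, 8, 14, 17]


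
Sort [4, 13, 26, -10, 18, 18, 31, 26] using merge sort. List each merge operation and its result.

Divide and conquer:
  Merge [4] + [13] -> [4, 13]
  Merge [26] + [-10] -> [-10, 26]
  Merge [4, 13] + [-10, 26] -> [-10, 4, 13, 26]
  Merge [18] + [18] -> [18, 18]
  Merge [31] + [26] -> [26, 31]
  Merge [18, 18] + [26, 31] -> [18, 18, 26, 31]
  Merge [-10, 4, 13, 26] + [18, 18, 26, 31] -> [-10, 4, 13, 18, 18, 26, 26, 31]


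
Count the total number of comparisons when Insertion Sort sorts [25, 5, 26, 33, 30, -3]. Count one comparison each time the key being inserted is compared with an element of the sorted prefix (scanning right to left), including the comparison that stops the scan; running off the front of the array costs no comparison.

Insert 5: 25 > 5 (shift), reached front = 1 comparison(s) -> [5, 25, 26, 33, 30, -3]
Insert 26: 25 <= 26 (stop) = 1 comparison(s) -> [5, 25, 26, 33, 30, -3]
Insert 33: 26 <= 33 (stop) = 1 comparison(s) -> [5, 25, 26, 33, 30, -3]
Insert 30: 33 > 30 (shift), 26 <= 30 (stop) = 2 comparison(s) -> [5, 25, 26, 30, 33, -3]
Insert -3: 33 > -3 (shift), 30 > -3 (shift), 26 > -3 (shift), 25 > -3 (shift), 5 > -3 (shift), reached front = 5 comparison(s) -> [-3, 5, 25, 26, 30, 33]
Total comparisons: 1 + 1 + 1 + 2 + 5 = 10


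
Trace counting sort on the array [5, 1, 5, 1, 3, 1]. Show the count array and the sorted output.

Count array: [0, 3, 0, 1, 0, 2]
(count[i] = number of elements equal to i)
Cumulative count: [0, 3, 3, 4, 4, 6]
Sorted: [1, 1, 1, 3, 5, 5]


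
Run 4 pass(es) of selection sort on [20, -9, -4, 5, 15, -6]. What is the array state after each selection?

Pass 1: Select minimum -9 at index 1, swap -> [-9, 20, -4, 5, 15, -6]
Pass 2: Select minimum -6 at index 5, swap -> [-9, -6, -4, 5, 15, 20]
Pass 3: Select minimum -4 at index 2, swap -> [-9, -6, -4, 5, 15, 20]
Pass 4: Select minimum 5 at index 3, swap -> [-9, -6, -4, 5, 15, 20]


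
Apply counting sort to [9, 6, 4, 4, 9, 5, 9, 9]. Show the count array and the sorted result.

Count array: [0, 0, 0, 0, 2, 1, 1, 0, 0, 4]
(count[i] = number of elements equal to i)
Cumulative count: [0, 0, 0, 0, 2, 3, 4, 4, 4, 8]
Sorted: [4, 4, 5, 6, 9, 9, 9, 9]


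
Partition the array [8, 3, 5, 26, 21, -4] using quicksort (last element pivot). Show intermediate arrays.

Partition 1: pivot=-4 at index 0 -> [-4, 3, 5, 26, 21, 8]
Partition 2: pivot=8 at index 3 -> [-4, 3, 5, 8, 21, 26]
Partition 3: pivot=5 at index 2 -> [-4, 3, 5, 8, 21, 26]
Partition 4: pivot=26 at index 5 -> [-4, 3, 5, 8, 21, 26]


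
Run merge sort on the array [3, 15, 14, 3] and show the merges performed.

Divide and conquer:
  Merge [3] + [15] -> [3, 15]
  Merge [14] + [3] -> [3, 14]
  Merge [3, 15] + [3, 14] -> [3, 3, 14, 15]


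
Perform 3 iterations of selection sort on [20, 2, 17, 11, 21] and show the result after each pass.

Pass 1: Select minimum 2 at index 1, swap -> [2, 20, 17, 11, 21]
Pass 2: Select minimum 11 at index 3, swap -> [2, 11, 17, 20, 21]
Pass 3: Select minimum 17 at index 2, swap -> [2, 11, 17, 20, 21]


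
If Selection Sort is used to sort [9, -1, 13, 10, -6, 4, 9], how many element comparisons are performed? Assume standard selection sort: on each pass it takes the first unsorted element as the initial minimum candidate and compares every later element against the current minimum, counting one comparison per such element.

Pass 1: scan indices 1..6 for the minimum = 6 comparison(s); min is -6, place at index 0 -> [-6, -1, 13, 10, 9, 4, 9]
Pass 2: scan indices 2..6 for the minimum = 5 comparison(s); min is -1, place at index 1 -> [-6, -1, 13, 10, 9, 4, 9]
Pass 3: scan indices 3..6 for the minimum = 4 comparison(s); min is 4, place at index 2 -> [-6, -1, 4, 10, 9, 13, 9]
Pass 4: scan indices 4..6 for the minimum = 3 comparison(s); min is 9, place at index 3 -> [-6, -1, 4, 9, 10, 13, 9]
Pass 5: scan indices 5..6 for the minimum = 2 comparison(s); min is 9, place at index 4 -> [-6, -1, 4, 9, 9, 13, 10]
Pass 6: scan indices 6..6 for the minimum = 1 comparison(s); min is 10, place at index 5 -> [-6, -1, 4, 9, 9, 10, 13]
Selection sort always scans the whole unsorted suffix, so the count is (n-1) + (n-2) + ... + 1 = n(n-1)/2 = 7*6/2 = 21 regardless of the input order.
Total comparisons: 6 + 5 + 4 + 3 + 2 + 1 = 21


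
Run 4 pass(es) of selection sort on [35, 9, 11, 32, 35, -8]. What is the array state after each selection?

Pass 1: Select minimum -8 at index 5, swap -> [-8, 9, 11, 32, 35, 35]
Pass 2: Select minimum 9 at index 1, swap -> [-8, 9, 11, 32, 35, 35]
Pass 3: Select minimum 11 at index 2, swap -> [-8, 9, 11, 32, 35, 35]
Pass 4: Select minimum 32 at index 3, swap -> [-8, 9, 11, 32, 35, 35]


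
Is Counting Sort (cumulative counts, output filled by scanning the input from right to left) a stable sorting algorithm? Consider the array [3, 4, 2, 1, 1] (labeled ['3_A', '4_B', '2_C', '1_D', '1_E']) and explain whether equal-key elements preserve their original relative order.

Trace Counting Sort on the labeled array (the key is the number; the letter only tracks identity):
  Counts for values 0..4: [0, 2, 1, 1, 1]
  Cumulative counts: [0, 2, 3, 4, 5]
  Scan right to left: place 1_E at output index 1
  Scan right to left: place 1_D at output index 0
  Scan right to left: place 2_C at output index 2
  Scan right to left: place 4_B at output index 4
  Scan right to left: place 3_A at output index 3
  Output: [1_D, 1_E, 2_C, 3_A, 4_B]
Equal keys:
  value 1: originally 1_D, 1_E; after sorting 1_D, 1_E -> order preserved
All equal keys kept their original relative order. Counting Sort is stable: scanning the input right to left with decreasing cumulative counts places later duplicates at later output positions.
Answer: Stable


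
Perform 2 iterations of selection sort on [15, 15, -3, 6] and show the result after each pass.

Pass 1: Select minimum -3 at index 2, swap -> [-3, 15, 15, 6]
Pass 2: Select minimum 6 at index 3, swap -> [-3, 6, 15, 15]


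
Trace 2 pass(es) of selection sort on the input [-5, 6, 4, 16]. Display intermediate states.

Pass 1: Select minimum -5 at index 0, swap -> [-5, 6, 4, 16]
Pass 2: Select minimum 4 at index 2, swap -> [-5, 4, 6, 16]


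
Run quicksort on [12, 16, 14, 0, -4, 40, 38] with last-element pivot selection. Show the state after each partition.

Partition 1: pivot=38 at index 5 -> [12, 16, 14, 0, -4, 38, 40]
Partition 2: pivot=-4 at index 0 -> [-4, 16, 14, 0, 12, 38, 40]
Partition 3: pivot=12 at index 2 -> [-4, 0, 12, 16, 14, 38, 40]
Partition 4: pivot=14 at index 3 -> [-4, 0, 12, 14, 16, 38, 40]


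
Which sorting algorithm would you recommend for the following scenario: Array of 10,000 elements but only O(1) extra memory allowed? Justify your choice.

Best choice: Heapsort
Reason: Heapsort rearranges the array in place using O(1) auxiliary space and still guarantees O(n log n) time; quicksort partitions in place but needs Theta(log n) stack space for recursion (O(n) in the worst case), and mergesort requires O(n) auxiliary space


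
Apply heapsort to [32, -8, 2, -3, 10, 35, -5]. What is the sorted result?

Build heap: [35, 10, 32, -3, -8, 2, -5]
Extract 35: [32, 10, 2, -3, -8, -5, 35]
Extract 32: [10, -3, 2, -5, -8, 32, 35]
Extract 10: [2, -3, -8, -5, 10, 32, 35]
Extract 2: [-3, -5, -8, 2, 10, 32, 35]
Extract -3: [-5, -8, -3, 2, 10, 32, 35]
Extract -5: [-8, -5, -3, 2, 10, 32, 35]


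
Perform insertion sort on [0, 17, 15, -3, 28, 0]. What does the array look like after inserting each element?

First element 0 is already 'sorted'
Insert 17: shifted 0 elements -> [0, 17, 15, -3, 28, 0]
Insert 15: shifted 1 elements -> [0, 15, 17, -3, 28, 0]
Insert -3: shifted 3 elements -> [-3, 0, 15, 17, 28, 0]
Insert 28: shifted 0 elements -> [-3, 0, 15, 17, 28, 0]
Insert 0: shifted 3 elements -> [-3, 0, 0, 15, 17, 28]


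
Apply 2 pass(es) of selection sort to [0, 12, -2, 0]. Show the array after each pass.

Pass 1: Select minimum -2 at index 2, swap -> [-2, 12, 0, 0]
Pass 2: Select minimum 0 at index 2, swap -> [-2, 0, 12, 0]


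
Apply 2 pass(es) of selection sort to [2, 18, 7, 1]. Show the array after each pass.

Pass 1: Select minimum 1 at index 3, swap -> [1, 18, 7, 2]
Pass 2: Select minimum 2 at index 3, swap -> [1, 2, 7, 18]


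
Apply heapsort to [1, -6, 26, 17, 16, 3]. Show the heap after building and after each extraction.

Build heap: [26, 17, 3, -6, 16, 1]
Extract 26: [17, 16, 3, -6, 1, 26]
Extract 17: [16, 1, 3, -6, 17, 26]
Extract 16: [3, 1, -6, 16, 17, 26]
Extract 3: [1, -6, 3, 16, 17, 26]
Extract 1: [-6, 1, 3, 16, 17, 26]


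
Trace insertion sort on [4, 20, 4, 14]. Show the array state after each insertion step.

First element 4 is already 'sorted'
Insert 20: shifted 0 elements -> [4, 20, 4, 14]
Insert 4: shifted 1 elements -> [4, 4, 20, 14]
Insert 14: shifted 1 elements -> [4, 4, 14, 20]


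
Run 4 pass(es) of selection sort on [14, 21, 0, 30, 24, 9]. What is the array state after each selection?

Pass 1: Select minimum 0 at index 2, swap -> [0, 21, 14, 30, 24, 9]
Pass 2: Select minimum 9 at index 5, swap -> [0, 9, 14, 30, 24, 21]
Pass 3: Select minimum 14 at index 2, swap -> [0, 9, 14, 30, 24, 21]
Pass 4: Select minimum 21 at index 5, swap -> [0, 9, 14, 21, 24, 30]


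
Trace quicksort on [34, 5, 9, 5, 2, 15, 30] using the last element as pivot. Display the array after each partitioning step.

Partition 1: pivot=30 at index 5 -> [5, 9, 5, 2, 15, 30, 34]
Partition 2: pivot=15 at index 4 -> [5, 9, 5, 2, 15, 30, 34]
Partition 3: pivot=2 at index 0 -> [2, 9, 5, 5, 15, 30, 34]
Partition 4: pivot=5 at index 2 -> [2, 5, 5, 9, 15, 30, 34]


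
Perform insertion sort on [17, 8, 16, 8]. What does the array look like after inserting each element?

First element 17 is already 'sorted'
Insert 8: shifted 1 elements -> [8, 17, 16, 8]
Insert 16: shifted 1 elements -> [8, 16, 17, 8]
Insert 8: shifted 2 elements -> [8, 8, 16, 17]


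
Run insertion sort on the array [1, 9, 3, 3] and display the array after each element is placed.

First element 1 is already 'sorted'
Insert 9: shifted 0 elements -> [1, 9, 3, 3]
Insert 3: shifted 1 elements -> [1, 3, 9, 3]
Insert 3: shifted 1 elements -> [1, 3, 3, 9]


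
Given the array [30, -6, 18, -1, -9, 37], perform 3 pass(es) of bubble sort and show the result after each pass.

After pass 1: [-6, 18, -1, -9, 30, 37] (4 swaps)
After pass 2: [-6, -1, -9, 18, 30, 37] (2 swaps)
After pass 3: [-6, -9, -1, 18, 30, 37] (1 swaps)
Total swaps: 7


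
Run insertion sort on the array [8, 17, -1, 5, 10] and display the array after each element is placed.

First element 8 is already 'sorted'
Insert 17: shifted 0 elements -> [8, 17, -1, 5, 10]
Insert -1: shifted 2 elements -> [-1, 8, 17, 5, 10]
Insert 5: shifted 2 elements -> [-1, 5, 8, 17, 10]
Insert 10: shifted 1 elements -> [-1, 5, 8, 10, 17]


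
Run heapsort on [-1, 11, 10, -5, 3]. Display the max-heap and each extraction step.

Build heap: [11, 3, 10, -5, -1]
Extract 11: [10, 3, -1, -5, 11]
Extract 10: [3, -5, -1, 10, 11]
Extract 3: [-1, -5, 3, 10, 11]
Extract -1: [-5, -1, 3, 10, 11]


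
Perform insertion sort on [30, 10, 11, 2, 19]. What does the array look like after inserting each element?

First element 30 is already 'sorted'
Insert 10: shifted 1 elements -> [10, 30, 11, 2, 19]
Insert 11: shifted 1 elements -> [10, 11, 30, 2, 19]
Insert 2: shifted 3 elements -> [2, 10, 11, 30, 19]
Insert 19: shifted 1 elements -> [2, 10, 11, 19, 30]


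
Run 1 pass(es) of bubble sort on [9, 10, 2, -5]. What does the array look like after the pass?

After pass 1: [9, 2, -5, 10] (2 swaps)
Total swaps: 2


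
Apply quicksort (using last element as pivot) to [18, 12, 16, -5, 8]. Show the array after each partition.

Partition 1: pivot=8 at index 1 -> [-5, 8, 16, 18, 12]
Partition 2: pivot=12 at index 2 -> [-5, 8, 12, 18, 16]
Partition 3: pivot=16 at index 3 -> [-5, 8, 12, 16, 18]


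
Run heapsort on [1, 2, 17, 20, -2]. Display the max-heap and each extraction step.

Build heap: [20, 2, 17, 1, -2]
Extract 20: [17, 2, -2, 1, 20]
Extract 17: [2, 1, -2, 17, 20]
Extract 2: [1, -2, 2, 17, 20]
Extract 1: [-2, 1, 2, 17, 20]


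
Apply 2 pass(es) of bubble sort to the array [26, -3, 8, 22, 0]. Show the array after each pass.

After pass 1: [-3, 8, 22, 0, 26] (4 swaps)
After pass 2: [-3, 8, 0, 22, 26] (1 swaps)
Total swaps: 5


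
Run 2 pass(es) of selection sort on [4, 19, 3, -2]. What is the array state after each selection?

Pass 1: Select minimum -2 at index 3, swap -> [-2, 19, 3, 4]
Pass 2: Select minimum 3 at index 2, swap -> [-2, 3, 19, 4]


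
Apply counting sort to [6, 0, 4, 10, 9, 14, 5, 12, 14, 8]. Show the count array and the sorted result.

Count array: [1, 0, 0, 0, 1, 1, 1, 0, 1, 1, 1, 0, 1, 0, 2]
(count[i] = number of elements equal to i)
Cumulative count: [1, 1, 1, 1, 2, 3, 4, 4, 5, 6, 7, 7, 8, 8, 10]
Sorted: [0, 4, 5, 6, 8, 9, 10, 12, 14, 14]


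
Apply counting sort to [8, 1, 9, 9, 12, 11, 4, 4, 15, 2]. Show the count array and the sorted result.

Count array: [0, 1, 1, 0, 2, 0, 0, 0, 1, 2, 0, 1, 1, 0, 0, 1]
(count[i] = number of elements equal to i)
Cumulative count: [0, 1, 2, 2, 4, 4, 4, 4, 5, 7, 7, 8, 9, 9, 9, 10]
Sorted: [1, 2, 4, 4, 8, 9, 9, 11, 12, 15]


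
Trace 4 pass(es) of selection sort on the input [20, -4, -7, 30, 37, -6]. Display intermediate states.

Pass 1: Select minimum -7 at index 2, swap -> [-7, -4, 20, 30, 37, -6]
Pass 2: Select minimum -6 at index 5, swap -> [-7, -6, 20, 30, 37, -4]
Pass 3: Select minimum -4 at index 5, swap -> [-7, -6, -4, 30, 37, 20]
Pass 4: Select minimum 20 at index 5, swap -> [-7, -6, -4, 20, 37, 30]


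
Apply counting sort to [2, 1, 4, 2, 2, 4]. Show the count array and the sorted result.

Count array: [0, 1, 3, 0, 2]
(count[i] = number of elements equal to i)
Cumulative count: [0, 1, 4, 4, 6]
Sorted: [1, 2, 2, 2, 4, 4]


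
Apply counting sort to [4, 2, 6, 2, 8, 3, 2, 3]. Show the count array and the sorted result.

Count array: [0, 0, 3, 2, 1, 0, 1, 0, 1]
(count[i] = number of elements equal to i)
Cumulative count: [0, 0, 3, 5, 6, 6, 7, 7, 8]
Sorted: [2, 2, 2, 3, 3, 4, 6, 8]


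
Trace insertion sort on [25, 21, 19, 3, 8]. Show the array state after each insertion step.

First element 25 is already 'sorted'
Insert 21: shifted 1 elements -> [21, 25, 19, 3, 8]
Insert 19: shifted 2 elements -> [19, 21, 25, 3, 8]
Insert 3: shifted 3 elements -> [3, 19, 21, 25, 8]
Insert 8: shifted 3 elements -> [3, 8, 19, 21, 25]


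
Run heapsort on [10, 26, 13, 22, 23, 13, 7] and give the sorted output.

Build heap: [26, 23, 13, 22, 10, 13, 7]
Extract 26: [23, 22, 13, 7, 10, 13, 26]
Extract 23: [22, 13, 13, 7, 10, 23, 26]
Extract 22: [13, 10, 13, 7, 22, 23, 26]
Extract 13: [13, 10, 7, 13, 22, 23, 26]
Extract 13: [10, 7, 13, 13, 22, 23, 26]
Extract 10: [7, 10, 13, 13, 22, 23, 26]


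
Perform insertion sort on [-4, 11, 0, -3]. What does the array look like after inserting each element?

First element -4 is already 'sorted'
Insert 11: shifted 0 elements -> [-4, 11, 0, -3]
Insert 0: shifted 1 elements -> [-4, 0, 11, -3]
Insert -3: shifted 2 elements -> [-4, -3, 0, 11]


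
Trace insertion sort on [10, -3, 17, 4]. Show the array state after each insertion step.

First element 10 is already 'sorted'
Insert -3: shifted 1 elements -> [-3, 10, 17, 4]
Insert 17: shifted 0 elements -> [-3, 10, 17, 4]
Insert 4: shifted 2 elements -> [-3, 4, 10, 17]


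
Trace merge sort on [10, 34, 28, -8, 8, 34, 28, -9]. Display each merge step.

Divide and conquer:
  Merge [10] + [34] -> [10, 34]
  Merge [28] + [-8] -> [-8, 28]
  Merge [10, 34] + [-8, 28] -> [-8, 10, 28, 34]
  Merge [8] + [34] -> [8, 34]
  Merge [28] + [-9] -> [-9, 28]
  Merge [8, 34] + [-9, 28] -> [-9, 8, 28, 34]
  Merge [-8, 10, 28, 34] + [-9, 8, 28, 34] -> [-9, -8, 8, 10, 28, 28, 34, 34]


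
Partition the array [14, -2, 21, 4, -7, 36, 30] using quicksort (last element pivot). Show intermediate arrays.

Partition 1: pivot=30 at index 5 -> [14, -2, 21, 4, -7, 30, 36]
Partition 2: pivot=-7 at index 0 -> [-7, -2, 21, 4, 14, 30, 36]
Partition 3: pivot=14 at index 3 -> [-7, -2, 4, 14, 21, 30, 36]
Partition 4: pivot=4 at index 2 -> [-7, -2, 4, 14, 21, 30, 36]


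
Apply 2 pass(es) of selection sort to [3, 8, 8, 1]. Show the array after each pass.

Pass 1: Select minimum 1 at index 3, swap -> [1, 8, 8, 3]
Pass 2: Select minimum 3 at index 3, swap -> [1, 3, 8, 8]


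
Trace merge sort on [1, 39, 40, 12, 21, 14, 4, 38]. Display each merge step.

Divide and conquer:
  Merge [1] + [39] -> [1, 39]
  Merge [40] + [12] -> [12, 40]
  Merge [1, 39] + [12, 40] -> [1, 12, 39, 40]
  Merge [21] + [14] -> [14, 21]
  Merge [4] + [38] -> [4, 38]
  Merge [14, 21] + [4, 38] -> [4, 14, 21, 38]
  Merge [1, 12, 39, 40] + [4, 14, 21, 38] -> [1, 4, 12, 14, 21, 38, 39, 40]


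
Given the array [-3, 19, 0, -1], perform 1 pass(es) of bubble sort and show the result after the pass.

After pass 1: [-3, 0, -1, 19] (2 swaps)
Total swaps: 2


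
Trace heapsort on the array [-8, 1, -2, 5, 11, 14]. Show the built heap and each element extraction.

Build heap: [14, 11, -2, 5, 1, -8]
Extract 14: [11, 5, -2, -8, 1, 14]
Extract 11: [5, 1, -2, -8, 11, 14]
Extract 5: [1, -8, -2, 5, 11, 14]
Extract 1: [-2, -8, 1, 5, 11, 14]
Extract -2: [-8, -2, 1, 5, 11, 14]


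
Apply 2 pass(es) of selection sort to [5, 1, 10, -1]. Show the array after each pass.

Pass 1: Select minimum -1 at index 3, swap -> [-1, 1, 10, 5]
Pass 2: Select minimum 1 at index 1, swap -> [-1, 1, 10, 5]


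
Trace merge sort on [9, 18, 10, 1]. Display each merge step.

Divide and conquer:
  Merge [9] + [18] -> [9, 18]
  Merge [10] + [1] -> [1, 10]
  Merge [9, 18] + [1, 10] -> [1, 9, 10, 18]


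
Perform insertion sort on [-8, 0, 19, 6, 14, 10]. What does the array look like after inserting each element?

First element -8 is already 'sorted'
Insert 0: shifted 0 elements -> [-8, 0, 19, 6, 14, 10]
Insert 19: shifted 0 elements -> [-8, 0, 19, 6, 14, 10]
Insert 6: shifted 1 elements -> [-8, 0, 6, 19, 14, 10]
Insert 14: shifted 1 elements -> [-8, 0, 6, 14, 19, 10]
Insert 10: shifted 2 elements -> [-8, 0, 6, 10, 14, 19]


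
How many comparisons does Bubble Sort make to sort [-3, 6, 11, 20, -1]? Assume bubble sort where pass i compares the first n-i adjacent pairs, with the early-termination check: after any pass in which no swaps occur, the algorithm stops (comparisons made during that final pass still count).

Pass 1: compare adjacent pairs (0,1)..(3,4) = 4 comparison(s), 1 swap(s) -> [-3, 6, 11, -1, 20]
Pass 2: compare adjacent pairs (0,1)..(2,3) = 3 comparison(s), 1 swap(s) -> [-3, 6, -1, 11, 20]
Pass 3: compare adjacent pairs (0,1)..(1,2) = 2 comparison(s), 1 swap(s) -> [-3, -1, 6, 11, 20]
Pass 4: compare adjacent pairs (0,1)..(0,1) = 1 comparison(s), 0 swap(s) -> [-3, -1, 6, 11, 20]
No swaps in this pass, so bubble sort stops here.
Total comparisons: 4 + 3 + 2 + 1 = 10


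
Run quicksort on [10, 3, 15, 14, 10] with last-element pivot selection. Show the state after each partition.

Partition 1: pivot=10 at index 2 -> [10, 3, 10, 14, 15]
Partition 2: pivot=3 at index 0 -> [3, 10, 10, 14, 15]
Partition 3: pivot=15 at index 4 -> [3, 10, 10, 14, 15]


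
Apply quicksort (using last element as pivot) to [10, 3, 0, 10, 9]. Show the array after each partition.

Partition 1: pivot=9 at index 2 -> [3, 0, 9, 10, 10]
Partition 2: pivot=0 at index 0 -> [0, 3, 9, 10, 10]
Partition 3: pivot=10 at index 4 -> [0, 3, 9, 10, 10]


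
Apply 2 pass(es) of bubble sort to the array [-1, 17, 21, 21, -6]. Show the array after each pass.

After pass 1: [-1, 17, 21, -6, 21] (1 swaps)
After pass 2: [-1, 17, -6, 21, 21] (1 swaps)
Total swaps: 2


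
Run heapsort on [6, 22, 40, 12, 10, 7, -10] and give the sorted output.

Build heap: [40, 22, 7, 12, 10, 6, -10]
Extract 40: [22, 12, 7, -10, 10, 6, 40]
Extract 22: [12, 10, 7, -10, 6, 22, 40]
Extract 12: [10, 6, 7, -10, 12, 22, 40]
Extract 10: [7, 6, -10, 10, 12, 22, 40]
Extract 7: [6, -10, 7, 10, 12, 22, 40]
Extract 6: [-10, 6, 7, 10, 12, 22, 40]


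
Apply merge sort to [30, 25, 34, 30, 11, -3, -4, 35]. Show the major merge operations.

Divide and conquer:
  Merge [30] + [25] -> [25, 30]
  Merge [34] + [30] -> [30, 34]
  Merge [25, 30] + [30, 34] -> [25, 30, 30, 34]
  Merge [11] + [-3] -> [-3, 11]
  Merge [-4] + [35] -> [-4, 35]
  Merge [-3, 11] + [-4, 35] -> [-4, -3, 11, 35]
  Merge [25, 30, 30, 34] + [-4, -3, 11, 35] -> [-4, -3, 11, 25, 30, 30, 34, 35]


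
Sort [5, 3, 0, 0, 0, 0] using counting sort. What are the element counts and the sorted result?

Count array: [4, 0, 0, 1, 0, 1]
(count[i] = number of elements equal to i)
Cumulative count: [4, 4, 4, 5, 5, 6]
Sorted: [0, 0, 0, 0, 3, 5]


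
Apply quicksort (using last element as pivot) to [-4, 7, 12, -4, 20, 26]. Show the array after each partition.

Partition 1: pivot=26 at index 5 -> [-4, 7, 12, -4, 20, 26]
Partition 2: pivot=20 at index 4 -> [-4, 7, 12, -4, 20, 26]
Partition 3: pivot=-4 at index 1 -> [-4, -4, 12, 7, 20, 26]
Partition 4: pivot=7 at index 2 -> [-4, -4, 7, 12, 20, 26]


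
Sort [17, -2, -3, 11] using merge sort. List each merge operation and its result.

Divide and conquer:
  Merge [17] + [-2] -> [-2, 17]
  Merge [-3] + [11] -> [-3, 11]
  Merge [-2, 17] + [-3, 11] -> [-3, -2, 11, 17]


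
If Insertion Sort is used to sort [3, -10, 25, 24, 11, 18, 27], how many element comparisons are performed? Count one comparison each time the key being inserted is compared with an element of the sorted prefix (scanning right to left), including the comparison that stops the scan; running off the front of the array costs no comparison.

Insert -10: 3 > -10 (shift), reached front = 1 comparison(s) -> [-10, 3, 25, 24, 11, 18, 27]
Insert 25: 3 <= 25 (stop) = 1 comparison(s) -> [-10, 3, 25, 24, 11, 18, 27]
Insert 24: 25 > 24 (shift), 3 <= 24 (stop) = 2 comparison(s) -> [-10, 3, 24, 25, 11, 18, 27]
Insert 11: 25 > 11 (shift), 24 > 11 (shift), 3 <= 11 (stop) = 3 comparison(s) -> [-10, 3, 11, 24, 25, 18, 27]
Insert 18: 25 > 18 (shift), 24 > 18 (shift), 11 <= 18 (stop) = 3 comparison(s) -> [-10, 3, 11, 18, 24, 25, 27]
Insert 27: 25 <= 27 (stop) = 1 comparison(s) -> [-10, 3, 11, 18, 24, 25, 27]
Total comparisons: 1 + 1 + 2 + 3 + 3 + 1 = 11


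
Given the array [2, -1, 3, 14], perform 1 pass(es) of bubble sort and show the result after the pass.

After pass 1: [-1, 2, 3, 14] (1 swaps)
Total swaps: 1


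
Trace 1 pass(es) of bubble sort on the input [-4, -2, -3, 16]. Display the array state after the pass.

After pass 1: [-4, -3, -2, 16] (1 swaps)
Total swaps: 1


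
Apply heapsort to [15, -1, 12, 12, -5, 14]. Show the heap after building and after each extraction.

Build heap: [15, 12, 14, -1, -5, 12]
Extract 15: [14, 12, 12, -1, -5, 15]
Extract 14: [12, -1, 12, -5, 14, 15]
Extract 12: [12, -1, -5, 12, 14, 15]
Extract 12: [-1, -5, 12, 12, 14, 15]
Extract -1: [-5, -1, 12, 12, 14, 15]


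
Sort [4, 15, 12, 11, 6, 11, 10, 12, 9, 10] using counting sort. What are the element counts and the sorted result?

Count array: [0, 0, 0, 0, 1, 0, 1, 0, 0, 1, 2, 2, 2, 0, 0, 1]
(count[i] = number of elements equal to i)
Cumulative count: [0, 0, 0, 0, 1, 1, 2, 2, 2, 3, 5, 7, 9, 9, 9, 10]
Sorted: [4, 6, 9, 10, 10, 11, 11, 12, 12, 15]


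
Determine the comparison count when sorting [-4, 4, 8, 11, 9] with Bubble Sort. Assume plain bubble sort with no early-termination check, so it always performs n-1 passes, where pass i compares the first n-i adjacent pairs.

Pass 1: compare adjacent pairs (0,1)..(3,4) = 4 comparison(s), 1 swap(s) -> [-4, 4, 8, 9, 11]
Pass 2: compare adjacent pairs (0,1)..(2,3) = 3 comparison(s), 0 swap(s) -> [-4, 4, 8, 9, 11]
Pass 3: compare adjacent pairs (0,1)..(1,2) = 2 comparison(s), 0 swap(s) -> [-4, 4, 8, 9, 11]
Pass 4: compare adjacent pairs (0,1)..(0,1) = 1 comparison(s), 0 swap(s) -> [-4, 4, 8, 9, 11]
Total comparisons: 4 + 3 + 2 + 1 = 10


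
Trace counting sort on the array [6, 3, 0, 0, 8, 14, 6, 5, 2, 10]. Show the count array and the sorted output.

Count array: [2, 0, 1, 1, 0, 1, 2, 0, 1, 0, 1, 0, 0, 0, 1]
(count[i] = number of elements equal to i)
Cumulative count: [2, 2, 3, 4, 4, 5, 7, 7, 8, 8, 9, 9, 9, 9, 10]
Sorted: [0, 0, 2, 3, 5, 6, 6, 8, 10, 14]


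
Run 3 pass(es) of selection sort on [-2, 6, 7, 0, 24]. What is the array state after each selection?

Pass 1: Select minimum -2 at index 0, swap -> [-2, 6, 7, 0, 24]
Pass 2: Select minimum 0 at index 3, swap -> [-2, 0, 7, 6, 24]
Pass 3: Select minimum 6 at index 3, swap -> [-2, 0, 6, 7, 24]


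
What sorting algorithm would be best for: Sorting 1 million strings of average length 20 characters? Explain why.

Best choice: MSD radix sort or Mergesort
Reason: MSD radix sort is a non-comparison sort that buckets the strings by successive character positions, running in time proportional to the total number of characters examined rather than O(n log n) string comparisons; mergesort is a stable O(n log n)-comparison alternative that works for arbitrary variable-length keys


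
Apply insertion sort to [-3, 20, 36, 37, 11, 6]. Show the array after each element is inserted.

First element -3 is already 'sorted'
Insert 20: shifted 0 elements -> [-3, 20, 36, 37, 11, 6]
Insert 36: shifted 0 elements -> [-3, 20, 36, 37, 11, 6]
Insert 37: shifted 0 elements -> [-3, 20, 36, 37, 11, 6]
Insert 11: shifted 3 elements -> [-3, 11, 20, 36, 37, 6]
Insert 6: shifted 4 elements -> [-3, 6, 11, 20, 36, 37]


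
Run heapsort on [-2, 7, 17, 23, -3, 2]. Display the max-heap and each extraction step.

Build heap: [23, 7, 17, -2, -3, 2]
Extract 23: [17, 7, 2, -2, -3, 23]
Extract 17: [7, -2, 2, -3, 17, 23]
Extract 7: [2, -2, -3, 7, 17, 23]
Extract 2: [-2, -3, 2, 7, 17, 23]
Extract -2: [-3, -2, 2, 7, 17, 23]


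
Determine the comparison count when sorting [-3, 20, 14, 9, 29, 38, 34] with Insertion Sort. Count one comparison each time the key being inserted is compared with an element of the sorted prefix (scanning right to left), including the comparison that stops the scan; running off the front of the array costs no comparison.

Insert 20: -3 <= 20 (stop) = 1 comparison(s) -> [-3, 20, 14, 9, 29, 38, 34]
Insert 14: 20 > 14 (shift), -3 <= 14 (stop) = 2 comparison(s) -> [-3, 14, 20, 9, 29, 38, 34]
Insert 9: 20 > 9 (shift), 14 > 9 (shift), -3 <= 9 (stop) = 3 comparison(s) -> [-3, 9, 14, 20, 29, 38, 34]
Insert 29: 20 <= 29 (stop) = 1 comparison(s) -> [-3, 9, 14, 20, 29, 38, 34]
Insert 38: 29 <= 38 (stop) = 1 comparison(s) -> [-3, 9, 14, 20, 29, 38, 34]
Insert 34: 38 > 34 (shift), 29 <= 34 (stop) = 2 comparison(s) -> [-3, 9, 14, 20, 29, 34, 38]
Total comparisons: 1 + 2 + 3 + 1 + 1 + 2 = 10


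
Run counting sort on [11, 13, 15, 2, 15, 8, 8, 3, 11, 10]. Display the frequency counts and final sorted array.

Count array: [0, 0, 1, 1, 0, 0, 0, 0, 2, 0, 1, 2, 0, 1, 0, 2]
(count[i] = number of elements equal to i)
Cumulative count: [0, 0, 1, 2, 2, 2, 2, 2, 4, 4, 5, 7, 7, 8, 8, 10]
Sorted: [2, 3, 8, 8, 10, 11, 11, 13, 15, 15]


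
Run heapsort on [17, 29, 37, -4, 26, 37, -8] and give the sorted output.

Build heap: [37, 29, 37, -4, 26, 17, -8]
Extract 37: [37, 29, 17, -4, 26, -8, 37]
Extract 37: [29, 26, 17, -4, -8, 37, 37]
Extract 29: [26, -4, 17, -8, 29, 37, 37]
Extract 26: [17, -4, -8, 26, 29, 37, 37]
Extract 17: [-4, -8, 17, 26, 29, 37, 37]
Extract -4: [-8, -4, 17, 26, 29, 37, 37]


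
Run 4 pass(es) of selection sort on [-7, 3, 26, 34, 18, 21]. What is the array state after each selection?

Pass 1: Select minimum -7 at index 0, swap -> [-7, 3, 26, 34, 18, 21]
Pass 2: Select minimum 3 at index 1, swap -> [-7, 3, 26, 34, 18, 21]
Pass 3: Select minimum 18 at index 4, swap -> [-7, 3, 18, 34, 26, 21]
Pass 4: Select minimum 21 at index 5, swap -> [-7, 3, 18, 21, 26, 34]


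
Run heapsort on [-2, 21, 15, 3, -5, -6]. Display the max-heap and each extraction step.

Build heap: [21, 3, 15, -2, -5, -6]
Extract 21: [15, 3, -6, -2, -5, 21]
Extract 15: [3, -2, -6, -5, 15, 21]
Extract 3: [-2, -5, -6, 3, 15, 21]
Extract -2: [-5, -6, -2, 3, 15, 21]
Extract -5: [-6, -5, -2, 3, 15, 21]


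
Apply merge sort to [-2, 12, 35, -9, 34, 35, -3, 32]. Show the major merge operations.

Divide and conquer:
  Merge [-2] + [12] -> [-2, 12]
  Merge [35] + [-9] -> [-9, 35]
  Merge [-2, 12] + [-9, 35] -> [-9, -2, 12, 35]
  Merge [34] + [35] -> [34, 35]
  Merge [-3] + [32] -> [-3, 32]
  Merge [34, 35] + [-3, 32] -> [-3, 32, 34, 35]
  Merge [-9, -2, 12, 35] + [-3, 32, 34, 35] -> [-9, -3, -2, 12, 32, 34, 35, 35]


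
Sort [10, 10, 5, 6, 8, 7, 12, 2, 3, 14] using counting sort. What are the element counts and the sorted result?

Count array: [0, 0, 1, 1, 0, 1, 1, 1, 1, 0, 2, 0, 1, 0, 1]
(count[i] = number of elements equal to i)
Cumulative count: [0, 0, 1, 2, 2, 3, 4, 5, 6, 6, 8, 8, 9, 9, 10]
Sorted: [2, 3, 5, 6, 7, 8, 10, 10, 12, 14]


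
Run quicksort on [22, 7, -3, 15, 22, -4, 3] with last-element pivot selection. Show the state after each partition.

Partition 1: pivot=3 at index 2 -> [-3, -4, 3, 15, 22, 7, 22]
Partition 2: pivot=-4 at index 0 -> [-4, -3, 3, 15, 22, 7, 22]
Partition 3: pivot=22 at index 6 -> [-4, -3, 3, 15, 22, 7, 22]
Partition 4: pivot=7 at index 3 -> [-4, -3, 3, 7, 22, 15, 22]
Partition 5: pivot=15 at index 4 -> [-4, -3, 3, 7, 15, 22, 22]


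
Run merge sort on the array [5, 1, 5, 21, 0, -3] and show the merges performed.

Divide and conquer:
  Merge [1] + [5] -> [1, 5]
  Merge [5] + [1, 5] -> [1, 5, 5]
  Merge [0] + [-3] -> [-3, 0]
  Merge [21] + [-3, 0] -> [-3, 0, 21]
  Merge [1, 5, 5] + [-3, 0, 21] -> [-3, 0, 1, 5, 5, 21]


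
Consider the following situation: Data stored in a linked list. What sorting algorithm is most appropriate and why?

Best choice: Merge sort
Reason: Merge sort doesn't require random access; can be done in O(1) extra space for linked lists


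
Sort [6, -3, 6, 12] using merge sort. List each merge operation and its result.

Divide and conquer:
  Merge [6] + [-3] -> [-3, 6]
  Merge [6] + [12] -> [6, 12]
  Merge [-3, 6] + [6, 12] -> [-3, 6, 6, 12]


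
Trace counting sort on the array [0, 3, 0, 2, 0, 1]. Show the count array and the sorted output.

Count array: [3, 1, 1, 1]
(count[i] = number of elements equal to i)
Cumulative count: [3, 4, 5, 6]
Sorted: [0, 0, 0, 1, 2, 3]


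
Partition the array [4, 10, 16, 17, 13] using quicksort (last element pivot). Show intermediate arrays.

Partition 1: pivot=13 at index 2 -> [4, 10, 13, 17, 16]
Partition 2: pivot=10 at index 1 -> [4, 10, 13, 17, 16]
Partition 3: pivot=16 at index 3 -> [4, 10, 13, 16, 17]


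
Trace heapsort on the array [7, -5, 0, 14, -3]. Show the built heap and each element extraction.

Build heap: [14, 7, 0, -5, -3]
Extract 14: [7, -3, 0, -5, 14]
Extract 7: [0, -3, -5, 7, 14]
Extract 0: [-3, -5, 0, 7, 14]
Extract -3: [-5, -3, 0, 7, 14]


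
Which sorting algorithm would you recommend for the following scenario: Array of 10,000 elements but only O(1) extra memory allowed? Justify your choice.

Best choice: Heapsort
Reason: Heapsort rearranges the array in place using O(1) auxiliary space and still guarantees O(n log n) time; quicksort partitions in place but needs Theta(log n) stack space for recursion (O(n) in the worst case), and mergesort requires O(n) auxiliary space


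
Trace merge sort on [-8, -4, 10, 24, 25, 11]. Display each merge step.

Divide and conquer:
  Merge [-4] + [10] -> [-4, 10]
  Merge [-8] + [-4, 10] -> [-8, -4, 10]
  Merge [25] + [11] -> [11, 25]
  Merge [24] + [11, 25] -> [11, 24, 25]
  Merge [-8, -4, 10] + [11, 24, 25] -> [-8, -4, 10, 11, 24, 25]


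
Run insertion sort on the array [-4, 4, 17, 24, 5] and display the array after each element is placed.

First element -4 is already 'sorted'
Insert 4: shifted 0 elements -> [-4, 4, 17, 24, 5]
Insert 17: shifted 0 elements -> [-4, 4, 17, 24, 5]
Insert 24: shifted 0 elements -> [-4, 4, 17, 24, 5]
Insert 5: shifted 2 elements -> [-4, 4, 5, 17, 24]
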